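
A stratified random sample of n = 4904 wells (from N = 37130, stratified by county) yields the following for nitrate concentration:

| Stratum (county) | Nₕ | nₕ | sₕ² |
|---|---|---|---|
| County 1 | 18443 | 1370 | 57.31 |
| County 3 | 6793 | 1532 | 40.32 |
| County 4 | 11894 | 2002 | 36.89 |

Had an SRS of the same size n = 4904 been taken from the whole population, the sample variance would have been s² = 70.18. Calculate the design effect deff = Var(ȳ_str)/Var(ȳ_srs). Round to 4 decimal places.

0.9508

Var(ȳ_str) = Σ Wₕ²(1−fₕ)sₕ²/nₕ with Wₕ = Nₕ/37130:
  County 1: (18443/37130)²·(1−1370/18443)·57.31/1370 = 0.0095543545
  County 3: (6793/37130)²·(1−1532/6793)·40.32/1532 = 6.8224722 × 10^-4
  County 4: (11894/37130)²·(1−2002/11894)·36.89/2002 = 0.0015725582
  → Var(ȳ_str) = 0.01180916.
Var(ȳ_srs) = (1 − 4904/37130)·70.18/4904 = 0.012420651.
deff = 0.01180916 / 0.012420651 = 0.9508.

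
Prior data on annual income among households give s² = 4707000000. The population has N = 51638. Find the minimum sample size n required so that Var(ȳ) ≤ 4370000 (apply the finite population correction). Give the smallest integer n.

1056

Without fpc, n₀ = s²/D = 4707000000/4370000 = 1077.1167.
With fpc, (1 − n/N)·s²/n ≤ D requires n ≥ n₀/(1 + n₀/N) = 1077.1167/(1 + 1077.1167/51638) = 1055.1082.
Rounding up, n = 1056.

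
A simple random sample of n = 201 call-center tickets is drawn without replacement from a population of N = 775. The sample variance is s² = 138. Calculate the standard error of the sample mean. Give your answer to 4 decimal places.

Under SRS without replacement, Var(ȳ) = (1 − f)·s²/n with f = n/N = 201/775 = 0.25935484.
Var(ȳ) = (1 − 0.25935484)·138/201 = 0.74064516·0.68656716 = 0.50850265.
SE(ȳ) = √(0.50850265) = 0.7131.

0.7131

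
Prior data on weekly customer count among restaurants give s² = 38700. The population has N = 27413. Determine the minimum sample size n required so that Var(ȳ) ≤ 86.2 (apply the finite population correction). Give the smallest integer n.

442

Without fpc, n₀ = s²/D = 38700/86.2 = 448.9559.
With fpc, (1 − n/N)·s²/n ≤ D requires n ≥ n₀/(1 + n₀/N) = 448.9559/(1 + 448.9559/27413) = 441.7216.
Rounding up, n = 442.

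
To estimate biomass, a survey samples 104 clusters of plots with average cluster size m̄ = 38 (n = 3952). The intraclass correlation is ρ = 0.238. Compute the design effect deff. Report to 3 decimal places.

9.806

deff = 1 + (38 − 1)·0.238 = 1 + 8.806 = 9.806.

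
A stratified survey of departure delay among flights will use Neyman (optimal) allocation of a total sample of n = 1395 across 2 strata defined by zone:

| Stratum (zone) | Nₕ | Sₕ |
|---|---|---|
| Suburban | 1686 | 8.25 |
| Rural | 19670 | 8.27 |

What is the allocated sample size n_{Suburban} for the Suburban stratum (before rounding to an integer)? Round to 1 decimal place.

Neyman allocation: nₕ = n·NₕSₕ / Σⱼ NⱼSⱼ.
Σ NⱼSⱼ = 1686·8.25 + 19670·8.27 = 176580.4.
n_{Suburban} = 1395·1686·8.25 / 176580.4 = 109.9.

109.9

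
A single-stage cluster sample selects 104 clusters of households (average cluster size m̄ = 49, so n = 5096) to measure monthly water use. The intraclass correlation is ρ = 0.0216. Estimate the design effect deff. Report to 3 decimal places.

2.037

deff = 1 + (49 − 1)·0.0216 = 1 + 1.0368 = 2.0368.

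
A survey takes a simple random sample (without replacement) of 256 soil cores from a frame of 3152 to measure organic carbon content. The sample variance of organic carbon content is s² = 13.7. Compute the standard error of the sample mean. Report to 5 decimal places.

Under SRS without replacement, Var(ȳ) = (1 − f)·s²/n with f = n/N = 256/3152 = 0.08121827.
Var(ȳ) = (1 − 0.08121827)·13.7/256 = 0.91878173·0.053515625 = 0.049169178.
SE(ȳ) = √(0.049169178) = 0.22174.

0.22174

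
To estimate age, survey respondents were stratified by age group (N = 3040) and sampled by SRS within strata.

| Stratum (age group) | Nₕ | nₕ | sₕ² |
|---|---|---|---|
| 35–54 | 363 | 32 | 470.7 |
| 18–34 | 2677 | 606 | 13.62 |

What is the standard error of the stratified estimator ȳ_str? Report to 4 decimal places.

0.4525

Var(ȳ_str) = Σₕ Wₕ²(1 − fₕ)sₕ²/nₕ with Wₕ = Nₕ/N, N = 3040.
35–54: Wₕ = 0.11940789; term = 0.11940789²·(1 − 0.08815427)·470.7/32 = 0.19124129.
18–34: Wₕ = 0.88059211; term = 0.88059211²·(1 − 0.22637281)·13.62/606 = 0.013482977.
Sum = 0.20472427.
SE = √(0.20472427) = 0.4525.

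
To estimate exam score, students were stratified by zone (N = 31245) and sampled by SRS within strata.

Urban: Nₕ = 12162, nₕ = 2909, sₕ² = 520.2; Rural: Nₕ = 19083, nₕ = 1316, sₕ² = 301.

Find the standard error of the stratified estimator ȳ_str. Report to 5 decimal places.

0.31630

Var(ȳ_str) = Σₕ Wₕ²(1 − fₕ)sₕ²/nₕ with Wₕ = Nₕ/N, N = 31245.
Urban: Wₕ = 0.38924628; term = 0.38924628²·(1 − 0.23918763)·520.2/2909 = 0.020613566.
Rural: Wₕ = 0.61075372; term = 0.61075372²·(1 − 0.06896190)·301/1316 = 0.079434708.
Sum = 0.10004827.
SE = √(0.10004827) = 0.31630.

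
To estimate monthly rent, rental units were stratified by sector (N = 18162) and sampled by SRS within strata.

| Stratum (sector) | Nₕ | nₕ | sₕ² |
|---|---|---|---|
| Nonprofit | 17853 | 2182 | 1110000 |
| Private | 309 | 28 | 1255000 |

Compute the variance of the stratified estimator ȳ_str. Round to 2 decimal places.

Var(ȳ_str) = Σₕ Wₕ²(1 − fₕ)sₕ²/nₕ with Wₕ = Nₕ/N, N = 18162.
Nonprofit: Wₕ = 0.98298646; term = 0.98298646²·(1 − 0.12222036)·1110000/2182 = 431.46821.
Private: Wₕ = 0.01701354; term = 0.01701354²·(1 − 0.09061489)·1255000/28 = 11.798401.
Sum = 443.26661.

443.27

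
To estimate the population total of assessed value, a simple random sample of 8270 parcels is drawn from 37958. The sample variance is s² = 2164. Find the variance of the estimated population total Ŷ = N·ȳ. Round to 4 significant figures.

2.949 × 10^8

Var(Ŷ) = N²·Var(ȳ) = N²·(1 − n/N)·s²/n.
f = 8270/37958 = 0.21787239; Var(ȳ) = 0.78212761·2164/8270 = 0.2046583.
Var(Ŷ) = 37958² · 0.2046583 = 2.9487368 × 10^8.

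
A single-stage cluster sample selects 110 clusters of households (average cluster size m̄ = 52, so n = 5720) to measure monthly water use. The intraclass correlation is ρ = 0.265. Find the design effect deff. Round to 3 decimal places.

deff = 1 + (52 − 1)·0.265 = 1 + 13.515 = 14.515.

14.515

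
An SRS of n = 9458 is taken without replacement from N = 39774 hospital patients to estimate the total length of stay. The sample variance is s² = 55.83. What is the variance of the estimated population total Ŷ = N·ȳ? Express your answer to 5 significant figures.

7.1177 × 10^6

Var(Ŷ) = N²·Var(ȳ) = N²·(1 − n/N)·s²/n.
f = 9458/39774 = 0.23779353; Var(ȳ) = 0.76220647·55.83/9458 = 0.0044992585.
Var(Ŷ) = 39774² · 0.0044992585 = 7.1176968 × 10^6.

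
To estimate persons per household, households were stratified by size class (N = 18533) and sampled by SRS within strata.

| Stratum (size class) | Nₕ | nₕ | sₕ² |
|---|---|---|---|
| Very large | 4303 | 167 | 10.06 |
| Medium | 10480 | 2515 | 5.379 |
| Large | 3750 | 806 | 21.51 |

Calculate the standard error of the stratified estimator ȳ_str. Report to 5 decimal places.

0.06707

Var(ȳ_str) = Σₕ Wₕ²(1 − fₕ)sₕ²/nₕ with Wₕ = Nₕ/N, N = 18533.
Very large: Wₕ = 0.23218043; term = 0.23218043²·(1 − 0.03881013)·10.06/167 = 0.0031213462.
Medium: Wₕ = 0.56547780; term = 0.56547780²·(1 − 0.23998092)·5.379/2515 = 5.1977952 × 10^-4.
Large: Wₕ = 0.20234177; term = 0.20234177²·(1 − 0.21493333)·21.51/806 = 8.5779397 × 10^-4.
Sum = 0.0044989197.
SE = √(0.0044989197) = 0.06707.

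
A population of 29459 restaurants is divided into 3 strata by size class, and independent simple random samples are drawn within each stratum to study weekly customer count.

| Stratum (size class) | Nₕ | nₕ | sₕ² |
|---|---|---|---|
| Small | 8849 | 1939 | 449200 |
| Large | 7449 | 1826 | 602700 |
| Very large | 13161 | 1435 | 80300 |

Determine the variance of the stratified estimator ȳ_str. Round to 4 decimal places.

Var(ȳ_str) = Σₕ Wₕ²(1 − fₕ)sₕ²/nₕ with Wₕ = Nₕ/N, N = 29459.
Small: Wₕ = 0.30038358; term = 0.30038358²·(1 − 0.21912080)·449200/1939 = 16.322932.
Large: Wₕ = 0.25285991; term = 0.25285991²·(1 − 0.24513357)·602700/1826 = 15.930539.
Very large: Wₕ = 0.44675651; term = 0.44675651²·(1 − 0.10903427)·80300/1435 = 9.950993.
Sum = 42.204464.

42.2045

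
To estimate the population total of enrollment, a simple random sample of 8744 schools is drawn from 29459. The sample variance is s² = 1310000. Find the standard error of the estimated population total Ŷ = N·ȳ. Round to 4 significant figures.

302400

Var(Ŷ) = N²·Var(ȳ) = N²·(1 − n/N)·s²/n.
f = 8744/29459 = 0.29681931; Var(ȳ) = 0.70318069·1310000/8744 = 105.34843.
Var(Ŷ) = 29459² · 105.34843 = 9.142481 × 10^10.
SE(Ŷ) = √(9.142481 × 10^10) = 302400.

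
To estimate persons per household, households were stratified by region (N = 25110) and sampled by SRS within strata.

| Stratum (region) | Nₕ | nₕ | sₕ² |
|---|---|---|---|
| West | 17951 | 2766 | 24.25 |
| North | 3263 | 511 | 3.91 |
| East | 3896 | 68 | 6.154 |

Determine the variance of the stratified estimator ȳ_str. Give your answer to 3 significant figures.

Var(ȳ_str) = Σₕ Wₕ²(1 − fₕ)sₕ²/nₕ with Wₕ = Nₕ/N, N = 25110.
West: Wₕ = 0.71489446; term = 0.71489446²·(1 − 0.15408612)·24.25/2766 = 0.0037902651.
North: Wₕ = 0.12994823; term = 0.12994823²·(1 − 0.15660435)·3.91/511 = 1.0897527 × 10^-4.
East: Wₕ = 0.15515731; term = 0.15515731²·(1 − 0.01745380)·6.154/68 = 0.0021406518.
Sum = 0.0060398922.

0.00604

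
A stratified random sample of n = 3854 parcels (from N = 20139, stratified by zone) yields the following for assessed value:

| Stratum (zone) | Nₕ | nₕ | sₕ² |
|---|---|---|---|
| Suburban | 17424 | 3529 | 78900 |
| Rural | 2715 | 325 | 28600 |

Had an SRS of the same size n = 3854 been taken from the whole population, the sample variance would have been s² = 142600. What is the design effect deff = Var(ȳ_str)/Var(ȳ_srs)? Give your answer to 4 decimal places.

0.4931

Var(ȳ_str) = Σ Wₕ²(1−fₕ)sₕ²/nₕ with Wₕ = Nₕ/20139:
  Suburban: (17424/20139)²·(1−3529/17424)·78900/3529 = 13.346149
  Rural: (2715/20139)²·(1−325/2715)·28600/325 = 1.4079091
  → Var(ȳ_str) = 14.754058.
Var(ȳ_srs) = (1 − 3854/20139)·142600/3854 = 29.91973.
deff = 14.754058 / 29.91973 = 0.4931.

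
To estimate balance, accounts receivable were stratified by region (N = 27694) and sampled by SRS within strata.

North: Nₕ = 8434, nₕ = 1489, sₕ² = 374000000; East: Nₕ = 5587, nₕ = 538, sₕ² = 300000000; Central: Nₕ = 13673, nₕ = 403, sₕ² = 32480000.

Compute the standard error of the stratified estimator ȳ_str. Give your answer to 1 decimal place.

242.4

Var(ȳ_str) = Σₕ Wₕ²(1 − fₕ)sₕ²/nₕ with Wₕ = Nₕ/N, N = 27694.
North: Wₕ = 0.30454250; term = 0.30454250²·(1 − 0.17654731)·374000000/1489 = 19182.772.
East: Wₕ = 0.20174045; term = 0.20174045²·(1 − 0.09629497)·300000000/538 = 20509.338.
Central: Wₕ = 0.49371705; term = 0.49371705²·(1 − 0.02947415)·32480000/403 = 19066.647.
Sum = 58758.757.
SE = √(58758.757) = 242.4.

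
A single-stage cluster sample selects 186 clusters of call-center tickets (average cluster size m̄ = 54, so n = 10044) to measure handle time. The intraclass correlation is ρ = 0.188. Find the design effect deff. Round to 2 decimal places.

10.96

deff = 1 + (54 − 1)·0.188 = 1 + 9.964 = 10.964.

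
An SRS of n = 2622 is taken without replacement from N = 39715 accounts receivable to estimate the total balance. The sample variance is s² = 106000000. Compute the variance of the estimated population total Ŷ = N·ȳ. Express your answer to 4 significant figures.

Var(Ŷ) = N²·Var(ȳ) = N²·(1 − n/N)·s²/n.
f = 2622/39715 = 0.06602040; Var(ȳ) = 0.93397960·106000000/2622 = 37758.138.
Var(Ŷ) = 39715² · 37758.138 = 5.9555202 × 10^13.

5.956 × 10^13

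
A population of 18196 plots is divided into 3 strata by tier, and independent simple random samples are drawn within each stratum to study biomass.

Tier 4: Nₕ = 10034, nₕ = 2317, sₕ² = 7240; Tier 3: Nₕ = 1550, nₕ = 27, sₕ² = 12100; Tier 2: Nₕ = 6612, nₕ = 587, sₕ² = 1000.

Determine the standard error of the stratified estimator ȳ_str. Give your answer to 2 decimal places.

2.03

Var(ȳ_str) = Σₕ Wₕ²(1 − fₕ)sₕ²/nₕ with Wₕ = Nₕ/N, N = 18196.
Tier 4: Wₕ = 0.55143988; term = 0.55143988²·(1 − 0.23091489)·7240/2317 = 0.73077431.
Tier 3: Wₕ = 0.08518356; term = 0.08518356²·(1 − 0.01741935)·12100/27 = 3.1952243.
Tier 2: Wₕ = 0.36337657; term = 0.36337657²·(1 − 0.08877798)·1000/587 = 0.20497455.
Sum = 4.1309732.
SE = √(4.1309732) = 2.03.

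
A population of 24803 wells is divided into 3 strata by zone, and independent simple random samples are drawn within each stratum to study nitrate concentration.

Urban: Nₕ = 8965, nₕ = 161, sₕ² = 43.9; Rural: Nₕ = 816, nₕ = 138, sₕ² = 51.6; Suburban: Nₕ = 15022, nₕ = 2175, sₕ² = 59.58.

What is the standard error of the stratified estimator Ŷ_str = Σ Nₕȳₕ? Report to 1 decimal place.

Var(Ŷ_str) = Σₕ Nₕ²(1 − fₕ)sₕ²/nₕ.
Urban: 8965²·(1 − 161/8965)·43.9/161 = 2.1521323 × 10^7.
Rural: 816²·(1 − 138/816)·51.6/138 = 206866.64.
Suburban: 15022²·(1 − 2175/15022)·59.58/2175 = 5.2865302 × 10^6.
Sum = 2.701472 × 10^7.
SE = √(2.701472 × 10^7) = 5197.6.

5197.6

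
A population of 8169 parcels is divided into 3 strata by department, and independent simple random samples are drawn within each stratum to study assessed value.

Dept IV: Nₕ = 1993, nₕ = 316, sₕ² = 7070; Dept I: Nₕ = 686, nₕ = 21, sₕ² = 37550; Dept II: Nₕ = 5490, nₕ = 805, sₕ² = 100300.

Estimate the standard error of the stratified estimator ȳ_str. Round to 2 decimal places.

7.83

Var(ȳ_str) = Σₕ Wₕ²(1 − fₕ)sₕ²/nₕ with Wₕ = Nₕ/N, N = 8169.
Dept IV: Wₕ = 0.24397111; term = 0.24397111²·(1 − 0.15855494)·7070/316 = 1.1205594.
Dept I: Wₕ = 0.08397601; term = 0.08397601²·(1 − 0.03061224)·37550/21 = 12.223586.
Dept II: Wₕ = 0.67205288; term = 0.67205288²·(1 − 0.14663024)·100300/805 = 48.02299.
Sum = 61.367135.
SE = √(61.367135) = 7.83.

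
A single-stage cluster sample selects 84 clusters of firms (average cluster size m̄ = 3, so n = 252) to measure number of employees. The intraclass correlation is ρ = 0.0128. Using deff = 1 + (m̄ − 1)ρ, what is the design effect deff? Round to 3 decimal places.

1.026

deff = 1 + (3 − 1)·0.0128 = 1 + 0.0256 = 1.0256.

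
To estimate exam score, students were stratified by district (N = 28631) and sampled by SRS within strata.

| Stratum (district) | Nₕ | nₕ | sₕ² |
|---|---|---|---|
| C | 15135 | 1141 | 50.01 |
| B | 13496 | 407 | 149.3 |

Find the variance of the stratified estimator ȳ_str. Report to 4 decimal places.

Var(ȳ_str) = Σₕ Wₕ²(1 − fₕ)sₕ²/nₕ with Wₕ = Nₕ/N, N = 28631.
C: Wₕ = 0.52862282; term = 0.52862282²·(1 − 0.07538817)·50.01/1141 = 0.01132459.
B: Wₕ = 0.47137718; term = 0.47137718²·(1 − 0.03015708)·149.3/407 = 0.079050369.
Sum = 0.090374959.

0.0904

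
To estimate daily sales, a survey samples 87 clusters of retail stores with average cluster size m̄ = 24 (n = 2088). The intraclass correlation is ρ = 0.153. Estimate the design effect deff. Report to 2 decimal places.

deff = 1 + (24 − 1)·0.153 = 1 + 3.519 = 4.519.

4.52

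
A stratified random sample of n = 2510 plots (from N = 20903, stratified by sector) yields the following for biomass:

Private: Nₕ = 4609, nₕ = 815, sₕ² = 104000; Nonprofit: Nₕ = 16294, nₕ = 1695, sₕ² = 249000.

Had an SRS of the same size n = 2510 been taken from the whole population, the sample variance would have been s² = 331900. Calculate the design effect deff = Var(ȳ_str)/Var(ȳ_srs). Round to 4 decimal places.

0.7313

Var(ȳ_str) = Σ Wₕ²(1−fₕ)sₕ²/nₕ with Wₕ = Nₕ/20903:
  Private: (4609/20903)²·(1−815/4609)·104000/815 = 5.1069608
  Nonprofit: (16294/20903)²·(1−1695/16294)·249000/1695 = 79.976653
  → Var(ȳ_str) = 85.083614.
Var(ȳ_srs) = (1 − 2510/20903)·331900/2510 = 116.35297.
deff = 85.083614 / 116.35297 = 0.7313.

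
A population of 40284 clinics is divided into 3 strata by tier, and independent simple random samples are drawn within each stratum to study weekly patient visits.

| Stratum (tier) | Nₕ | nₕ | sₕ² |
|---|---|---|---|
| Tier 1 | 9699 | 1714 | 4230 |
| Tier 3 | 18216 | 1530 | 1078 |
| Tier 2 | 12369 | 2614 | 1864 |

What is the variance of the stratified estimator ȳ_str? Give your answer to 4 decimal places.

Var(ȳ_str) = Σₕ Wₕ²(1 − fₕ)sₕ²/nₕ with Wₕ = Nₕ/N, N = 40284.
Tier 1: Wₕ = 0.24076556; term = 0.24076556²·(1 − 0.17671925)·4230/1714 = 0.11777856.
Tier 3: Wₕ = 0.45218945; term = 0.45218945²·(1 − 0.08399209)·1078/1530 = 0.13196763.
Tier 2: Wₕ = 0.30704498; term = 0.30704498²·(1 − 0.21133479)·1864/2614 = 0.053019669.
Sum = 0.30276586.

0.3028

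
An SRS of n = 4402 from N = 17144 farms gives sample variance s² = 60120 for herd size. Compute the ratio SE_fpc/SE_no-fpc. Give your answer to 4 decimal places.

0.8621

f = n/N = 4402/17144 = 0.25676622.
SE_no-fpc = √(s²/n) = 3.6955958; SE_fpc = √((1−f)s²/n) = 3.1860104.
Ratio = √(1−f) = 0.86211008.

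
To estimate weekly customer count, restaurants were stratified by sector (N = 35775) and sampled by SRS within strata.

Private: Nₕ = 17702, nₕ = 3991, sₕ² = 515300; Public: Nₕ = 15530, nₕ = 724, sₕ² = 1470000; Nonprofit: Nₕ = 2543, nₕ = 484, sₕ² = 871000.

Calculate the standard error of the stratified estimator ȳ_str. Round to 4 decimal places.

19.9155

Var(ȳ_str) = Σₕ Wₕ²(1 − fₕ)sₕ²/nₕ with Wₕ = Nₕ/N, N = 35775.
Private: Wₕ = 0.49481481; term = 0.49481481²·(1 − 0.22545475)·515300/3991 = 24.485591.
Public: Wₕ = 0.43410203; term = 0.43410203²·(1 − 0.04661945)·1470000/724 = 364.77804.
Nonprofit: Wₕ = 0.07108316; term = 0.07108316²·(1 − 0.19032639)·871000/484 = 7.3623459.
Sum = 396.62598.
SE = √(396.62598) = 19.9155.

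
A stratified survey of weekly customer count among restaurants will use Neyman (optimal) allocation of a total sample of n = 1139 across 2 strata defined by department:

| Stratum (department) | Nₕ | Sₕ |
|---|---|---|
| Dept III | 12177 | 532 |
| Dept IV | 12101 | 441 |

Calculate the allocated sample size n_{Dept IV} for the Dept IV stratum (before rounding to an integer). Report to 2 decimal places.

Neyman allocation: nₕ = n·NₕSₕ / Σⱼ NⱼSⱼ.
Σ NⱼSⱼ = 12177·532 + 12101·441 = 1.1814705 × 10^7.
n_{Dept IV} = 1139·12101·441 / (1.1814705 × 10^7) = 514.47.

514.47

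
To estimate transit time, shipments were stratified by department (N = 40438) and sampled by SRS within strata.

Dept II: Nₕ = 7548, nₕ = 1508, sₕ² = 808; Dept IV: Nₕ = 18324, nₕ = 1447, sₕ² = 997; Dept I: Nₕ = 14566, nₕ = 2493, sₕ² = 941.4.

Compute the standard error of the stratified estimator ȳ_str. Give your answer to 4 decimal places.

Var(ȳ_str) = Σₕ Wₕ²(1 − fₕ)sₕ²/nₕ with Wₕ = Nₕ/N, N = 40438.
Dept II: Wₕ = 0.18665612; term = 0.18665612²·(1 − 0.19978802)·808/1508 = 0.014938243.
Dept IV: Wₕ = 0.45313814; term = 0.45313814²·(1 − 0.07896747)·997/1447 = 0.13030552.
Dept I: Wₕ = 0.36020575; term = 0.36020575²·(1 − 0.17115200)·941.4/2493 = 0.040609541.
Sum = 0.1858533.
SE = √(0.1858533) = 0.4311.

0.4311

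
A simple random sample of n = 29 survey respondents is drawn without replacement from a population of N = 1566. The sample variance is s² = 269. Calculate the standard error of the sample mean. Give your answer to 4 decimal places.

3.0173

Under SRS without replacement, Var(ȳ) = (1 − f)·s²/n with f = n/N = 29/1566 = 0.01851852.
Var(ȳ) = (1 − 0.01851852)·269/29 = 0.98148148·9.2758621 = 9.1040868.
SE(ȳ) = √(9.1040868) = 3.0173.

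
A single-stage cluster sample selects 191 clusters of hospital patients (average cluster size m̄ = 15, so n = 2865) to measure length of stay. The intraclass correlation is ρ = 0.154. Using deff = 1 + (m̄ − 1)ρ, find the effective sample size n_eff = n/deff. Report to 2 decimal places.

deff = 1 + (15 − 1)·0.154 = 1 + 2.156 = 3.156.
n_eff = 2865 / 3.156 = 907.79.

907.79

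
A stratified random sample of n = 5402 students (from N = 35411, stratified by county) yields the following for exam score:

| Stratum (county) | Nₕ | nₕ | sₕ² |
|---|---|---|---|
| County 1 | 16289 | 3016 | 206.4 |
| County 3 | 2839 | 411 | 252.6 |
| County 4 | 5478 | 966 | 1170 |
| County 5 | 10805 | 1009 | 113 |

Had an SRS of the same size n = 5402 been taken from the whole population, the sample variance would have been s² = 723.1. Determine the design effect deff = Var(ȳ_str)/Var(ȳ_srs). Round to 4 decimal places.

Var(ȳ_str) = Σ Wₕ²(1−fₕ)sₕ²/nₕ with Wₕ = Nₕ/35411:
  County 1: (16289/35411)²·(1−3016/16289)·206.4/3016 = 0.011799551
  County 3: (2839/35411)²·(1−411/2839)·252.6/411 = 0.0033785412
  County 4: (5478/35411)²·(1−966/5478)·1170/966 = 0.023873906
  County 5: (10805/35411)²·(1−1009/10805)·113/1009 = 0.0094533218
  → Var(ȳ_str) = 0.04850532.
Var(ȳ_srs) = (1 − 5402/35411)·723.1/5402 = 0.11343762.
deff = 0.04850532 / 0.11343762 = 0.4276.

0.4276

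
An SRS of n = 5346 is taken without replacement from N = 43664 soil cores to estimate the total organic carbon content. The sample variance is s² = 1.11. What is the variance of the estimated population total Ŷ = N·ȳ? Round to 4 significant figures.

347400

Var(Ŷ) = N²·Var(ȳ) = N²·(1 − n/N)·s²/n.
f = 5346/43664 = 0.12243496; Var(ȳ) = 0.87756504·1.11/5346 = 1.8221047 × 10^-4.
Var(Ŷ) = 43664² · (1.8221047 × 10^-4) = 347392.44.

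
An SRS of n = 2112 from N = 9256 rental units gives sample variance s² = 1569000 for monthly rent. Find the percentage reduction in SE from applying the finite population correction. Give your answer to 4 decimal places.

12.1465

f = n/N = 2112/9256 = 0.22817632.
SE_no-fpc = √(s²/n) = 27.25615; SE_fpc = √((1−f)s²/n) = 23.945481.
Ratio = √(1−f) = 0.87853496. Reduction = 100·(1 − 0.87853496) = 12.1465%.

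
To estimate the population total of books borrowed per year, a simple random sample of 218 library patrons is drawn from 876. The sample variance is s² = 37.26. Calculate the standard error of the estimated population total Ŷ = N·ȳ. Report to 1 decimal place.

313.9

Var(Ŷ) = N²·Var(ȳ) = N²·(1 − n/N)·s²/n.
f = 218/876 = 0.24885845; Var(ȳ) = 0.75114155·37.26/218 = 0.12838318.
Var(Ŷ) = 876² · 0.12838318 = 98518.171.
SE(Ŷ) = √(98518.171) = 313.9.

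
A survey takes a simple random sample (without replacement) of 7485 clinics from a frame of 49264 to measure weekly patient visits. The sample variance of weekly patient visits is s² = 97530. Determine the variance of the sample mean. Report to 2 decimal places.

11.05

Under SRS without replacement, Var(ȳ) = (1 − f)·s²/n with f = n/N = 7485/49264 = 0.15193651.
Var(ȳ) = (1 − 0.15193651)·97530/7485 = 0.84806349·13.03006 = 11.050318.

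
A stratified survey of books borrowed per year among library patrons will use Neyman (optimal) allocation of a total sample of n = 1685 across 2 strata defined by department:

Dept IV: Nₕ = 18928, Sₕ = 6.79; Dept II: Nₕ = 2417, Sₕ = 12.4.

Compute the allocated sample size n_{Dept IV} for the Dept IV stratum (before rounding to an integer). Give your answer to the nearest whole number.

1366

Neyman allocation: nₕ = n·NₕSₕ / Σⱼ NⱼSⱼ.
Σ NⱼSⱼ = 18928·6.79 + 2417·12.4 = 158491.92.
n_{Dept IV} = 1685·18928·6.79 / 158491.92 = 1366.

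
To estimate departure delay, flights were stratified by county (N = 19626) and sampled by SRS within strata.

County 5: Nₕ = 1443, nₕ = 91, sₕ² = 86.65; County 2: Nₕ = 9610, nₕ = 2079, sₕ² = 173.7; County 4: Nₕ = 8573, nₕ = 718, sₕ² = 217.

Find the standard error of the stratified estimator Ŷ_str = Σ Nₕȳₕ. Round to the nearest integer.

5316

Var(Ŷ_str) = Σₕ Nₕ²(1 − fₕ)sₕ²/nₕ.
County 5: 1443²·(1 − 91/1443)·86.65/91 = 1.857677 × 10^6.
County 2: 9610²·(1 − 2079/9610)·173.7/2079 = 6.046741 × 10^6.
County 4: 8573²·(1 − 718/8573)·217/718 = 2.0352338 × 10^7.
Sum = 2.8256756 × 10^7.
SE = √(2.8256756 × 10^7) = 5316.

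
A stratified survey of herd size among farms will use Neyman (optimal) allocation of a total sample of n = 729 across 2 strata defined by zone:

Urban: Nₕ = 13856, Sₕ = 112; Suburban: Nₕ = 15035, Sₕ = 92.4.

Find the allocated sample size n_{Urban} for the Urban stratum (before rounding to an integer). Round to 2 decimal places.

384.66

Neyman allocation: nₕ = n·NₕSₕ / Σⱼ NⱼSⱼ.
Σ NⱼSⱼ = 13856·112 + 15035·92.4 = 2.941106 × 10^6.
n_{Urban} = 729·13856·112 / (2.941106 × 10^6) = 384.66.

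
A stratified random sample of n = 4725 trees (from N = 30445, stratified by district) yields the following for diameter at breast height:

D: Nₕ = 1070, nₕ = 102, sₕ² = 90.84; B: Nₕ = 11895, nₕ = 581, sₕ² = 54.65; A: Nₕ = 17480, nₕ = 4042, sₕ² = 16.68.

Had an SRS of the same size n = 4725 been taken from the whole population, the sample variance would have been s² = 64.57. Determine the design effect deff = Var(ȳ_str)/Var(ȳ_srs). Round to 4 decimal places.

Var(ȳ_str) = Σ Wₕ²(1−fₕ)sₕ²/nₕ with Wₕ = Nₕ/30445:
  D: (1070/30445)²·(1−102/1070)·90.84/102 = 9.9518571 × 10^-4
  B: (11895/30445)²·(1−581/11895)·54.65/581 = 0.013657232
  A: (17480/30445)²·(1−4042/17480)·16.68/4042 = 0.0010457885
  → Var(ȳ_str) = 0.015698206.
Var(ȳ_srs) = (1 − 4725/30445)·64.57/4725 = 0.011544735.
deff = 0.015698206 / 0.011544735 = 1.3598.

1.3598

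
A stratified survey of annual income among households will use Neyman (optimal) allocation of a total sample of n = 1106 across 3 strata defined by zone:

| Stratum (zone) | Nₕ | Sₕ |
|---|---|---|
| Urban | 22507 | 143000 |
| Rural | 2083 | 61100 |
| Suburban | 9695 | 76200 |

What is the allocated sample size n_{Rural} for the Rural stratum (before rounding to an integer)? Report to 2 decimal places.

34.46

Neyman allocation: nₕ = n·NₕSₕ / Σⱼ NⱼSⱼ.
Σ NⱼSⱼ = 22507·143000 + 2083·61100 + 9695·76200 = 4.0845313 × 10^9.
n_{Rural} = 1106·2083·61100 / (4.0845313 × 10^9) = 34.46.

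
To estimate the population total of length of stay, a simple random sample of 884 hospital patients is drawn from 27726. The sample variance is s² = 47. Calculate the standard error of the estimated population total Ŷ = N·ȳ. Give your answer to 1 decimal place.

6290.3

Var(Ŷ) = N²·Var(ȳ) = N²·(1 − n/N)·s²/n.
f = 884/27726 = 0.03188343; Var(ȳ) = 0.96811657·47/884 = 0.051472261.
Var(Ŷ) = 27726² · 0.051472261 = 3.9568327 × 10^7.
SE(Ŷ) = √(3.9568327 × 10^7) = 6290.3.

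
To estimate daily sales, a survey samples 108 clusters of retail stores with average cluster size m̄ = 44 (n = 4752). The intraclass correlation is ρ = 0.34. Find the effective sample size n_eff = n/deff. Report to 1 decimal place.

deff = 1 + (44 − 1)·0.34 = 1 + 14.62 = 15.62.
n_eff = 4752 / 15.62 = 304.2.

304.2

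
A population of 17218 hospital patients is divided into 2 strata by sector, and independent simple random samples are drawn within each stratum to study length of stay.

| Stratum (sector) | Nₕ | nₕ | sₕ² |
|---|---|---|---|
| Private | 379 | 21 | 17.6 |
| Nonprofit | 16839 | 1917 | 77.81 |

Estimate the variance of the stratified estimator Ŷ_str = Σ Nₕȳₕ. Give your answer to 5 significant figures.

1.0313 × 10^7

Var(Ŷ_str) = Σₕ Nₕ²(1 − fₕ)sₕ²/nₕ.
Private: 379²·(1 − 21/379)·17.6/21 = 113714.44.
Nonprofit: 16839²·(1 − 1917/16839)·77.81/1917 = 1.0198978 × 10^7.
Sum = 1.0312692 × 10^7.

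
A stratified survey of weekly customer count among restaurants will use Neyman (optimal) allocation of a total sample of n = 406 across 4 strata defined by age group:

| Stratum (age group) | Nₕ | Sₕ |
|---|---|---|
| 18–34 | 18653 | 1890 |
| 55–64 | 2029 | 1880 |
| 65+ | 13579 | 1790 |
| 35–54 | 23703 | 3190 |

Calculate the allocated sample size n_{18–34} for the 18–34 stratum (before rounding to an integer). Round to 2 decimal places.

Neyman allocation: nₕ = n·NₕSₕ / Σⱼ NⱼSⱼ.
Σ NⱼSⱼ = 18653·1890 + 2029·1880 + 13579·1790 + 23703·3190 = 1.3898767 × 10^8.
n_{18–34} = 406·18653·1890 / (1.3898767 × 10^8) = 102.98.

102.98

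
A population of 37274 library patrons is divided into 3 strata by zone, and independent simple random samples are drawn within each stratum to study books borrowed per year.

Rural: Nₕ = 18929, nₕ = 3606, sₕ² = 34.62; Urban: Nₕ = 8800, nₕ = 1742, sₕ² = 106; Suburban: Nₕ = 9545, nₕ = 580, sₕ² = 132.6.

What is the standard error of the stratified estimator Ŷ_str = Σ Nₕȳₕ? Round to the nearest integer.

Var(Ŷ_str) = Σₕ Nₕ²(1 − fₕ)sₕ²/nₕ.
Rural: 18929²·(1 − 3606/18929)·34.62/3606 = 2.7846641 × 10^6.
Urban: 8800²·(1 − 1742/8800)·106/1742 = 3.7793929 × 10^6.
Suburban: 9545²·(1 − 580/9545)·132.6/580 = 1.9563284 × 10^7.
Sum = 2.6127341 × 10^7.
SE = √(2.6127341 × 10^7) = 5111.

5111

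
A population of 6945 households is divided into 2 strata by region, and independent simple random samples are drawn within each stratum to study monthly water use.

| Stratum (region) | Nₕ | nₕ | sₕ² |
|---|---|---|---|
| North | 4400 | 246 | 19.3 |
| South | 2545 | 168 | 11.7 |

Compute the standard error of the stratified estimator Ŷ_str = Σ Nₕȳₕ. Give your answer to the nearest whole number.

1362

Var(Ŷ_str) = Σₕ Nₕ²(1 − fₕ)sₕ²/nₕ.
North: 4400²·(1 − 246/4400)·19.3/246 = 1.4339743 × 10^6.
South: 2545²·(1 − 168/2545)·11.7/168 = 421302.03.
Sum = 1.8552763 × 10^6.
SE = √(1.8552763 × 10^6) = 1362.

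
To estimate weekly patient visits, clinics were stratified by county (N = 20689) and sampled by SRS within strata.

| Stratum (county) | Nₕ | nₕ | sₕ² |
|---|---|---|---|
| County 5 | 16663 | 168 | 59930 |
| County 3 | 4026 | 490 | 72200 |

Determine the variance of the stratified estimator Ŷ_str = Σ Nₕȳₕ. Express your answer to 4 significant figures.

Var(Ŷ_str) = Σₕ Nₕ²(1 − fₕ)sₕ²/nₕ.
County 5: 16663²·(1 − 168/16663)·59930/168 = 9.80484 × 10^10.
County 3: 4026²·(1 − 490/4026)·72200/490 = 2.0976216 × 10^9.
Sum = 1.0014602 × 10^11.

1.001 × 10^11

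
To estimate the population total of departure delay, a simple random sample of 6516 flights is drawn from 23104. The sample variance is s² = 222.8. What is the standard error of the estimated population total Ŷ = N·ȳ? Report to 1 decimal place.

3620.0

Var(Ŷ) = N²·Var(ȳ) = N²·(1 − n/N)·s²/n.
f = 6516/23104 = 0.28202909; Var(ȳ) = 0.71797091·222.8/6516 = 0.024549404.
Var(Ŷ) = 23104² · 0.024549404 = 1.3104345 × 10^7.
SE(Ŷ) = √(1.3104345 × 10^7) = 3620.0.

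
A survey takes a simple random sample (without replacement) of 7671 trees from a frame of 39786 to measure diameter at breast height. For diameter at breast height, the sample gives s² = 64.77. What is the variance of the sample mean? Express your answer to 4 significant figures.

Under SRS without replacement, Var(ȳ) = (1 − f)·s²/n with f = n/N = 7671/39786 = 0.19280651.
Var(ȳ) = (1 − 0.19280651)·64.77/7671 = 0.80719349·0.0084434885 = 0.0068155289.

0.006816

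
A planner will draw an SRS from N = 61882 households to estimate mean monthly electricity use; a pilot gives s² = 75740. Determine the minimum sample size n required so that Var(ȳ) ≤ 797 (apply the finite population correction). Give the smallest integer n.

Without fpc, n₀ = s²/D = 75740/797 = 95.0314.
With fpc, (1 − n/N)·s²/n ≤ D requires n ≥ n₀/(1 + n₀/N) = 95.0314/(1 + 95.0314/61882) = 94.8857.
Rounding up, n = 95.

95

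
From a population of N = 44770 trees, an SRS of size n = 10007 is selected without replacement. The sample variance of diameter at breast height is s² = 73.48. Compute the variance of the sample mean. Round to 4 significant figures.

Under SRS without replacement, Var(ȳ) = (1 − f)·s²/n with f = n/N = 10007/44770 = 0.22352021.
Var(ȳ) = (1 − 0.22352021)·73.48/10007 = 0.77647979·0.00734286 = 0.0057015824.

0.005702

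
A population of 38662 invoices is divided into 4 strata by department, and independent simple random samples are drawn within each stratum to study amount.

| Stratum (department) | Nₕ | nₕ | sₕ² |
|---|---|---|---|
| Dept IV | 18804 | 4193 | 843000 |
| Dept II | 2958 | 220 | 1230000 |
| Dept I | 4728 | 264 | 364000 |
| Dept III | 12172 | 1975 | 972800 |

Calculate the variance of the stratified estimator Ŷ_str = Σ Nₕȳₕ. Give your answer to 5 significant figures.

Var(Ŷ_str) = Σₕ Nₕ²(1 − fₕ)sₕ²/nₕ.
Dept IV: 18804²·(1 − 4193/18804)·843000/4193 = 5.5237358 × 10^10.
Dept II: 2958²·(1 − 220/2958)·1230000/220 = 4.5280795 × 10^10.
Dept I: 4728²·(1 − 264/4728)·364000/264 = 2.910041 × 10^10.
Dept III: 12172²·(1 − 1975/12172)·972800/1975 = 6.1135128 × 10^10.
Sum = 1.9075369 × 10^11.

1.9075 × 10^11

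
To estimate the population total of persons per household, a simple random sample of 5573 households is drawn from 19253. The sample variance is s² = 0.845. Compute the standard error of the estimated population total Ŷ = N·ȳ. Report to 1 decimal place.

199.8

Var(Ŷ) = N²·Var(ȳ) = N²·(1 − n/N)·s²/n.
f = 5573/19253 = 0.28946138; Var(ȳ) = 0.71053862·0.845/5573 = 1.0773464 × 10^-4.
Var(Ŷ) = 19253² · (1.0773464 × 10^-4) = 39934.862.
SE(Ŷ) = √(39934.862) = 199.8.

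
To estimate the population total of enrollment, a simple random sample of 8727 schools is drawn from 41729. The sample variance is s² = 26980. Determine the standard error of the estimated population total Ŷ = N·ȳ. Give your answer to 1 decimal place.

Var(Ŷ) = N²·Var(ȳ) = N²·(1 − n/N)·s²/n.
f = 8727/41729 = 0.20913513; Var(ȳ) = 0.79086487·26980/8727 = 2.4450022.
Var(Ŷ) = 41729² · 2.4450022 = 4.2575054 × 10^9.
SE(Ŷ) = √(4.2575054 × 10^9) = 65249.6.

65249.6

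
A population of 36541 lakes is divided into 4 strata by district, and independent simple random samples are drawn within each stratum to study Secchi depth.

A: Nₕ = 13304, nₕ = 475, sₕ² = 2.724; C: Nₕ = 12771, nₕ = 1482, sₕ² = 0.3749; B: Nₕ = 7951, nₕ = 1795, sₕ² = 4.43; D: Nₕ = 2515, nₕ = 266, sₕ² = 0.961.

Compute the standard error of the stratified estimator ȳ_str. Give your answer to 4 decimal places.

0.0294

Var(ȳ_str) = Σₕ Wₕ²(1 − fₕ)sₕ²/nₕ with Wₕ = Nₕ/N, N = 36541.
A: Wₕ = 0.36408418; term = 0.36408418²·(1 − 0.03570355)·2.724/475 = 7.3304001 × 10^-4.
C: Wₕ = 0.34949782; term = 0.34949782²·(1 − 0.11604416)·0.3749/1482 = 2.7314091 × 10^-5.
B: Wₕ = 0.21759120; term = 0.21759120²·(1 − 0.22575777)·4.43/1795 = 9.046879 × 10^-5.
D: Wₕ = 0.06882680; term = 0.06882680²·(1 − 0.10576541)·0.961/266 = 1.5304119 × 10^-5.
Sum = 8.6612701 × 10^-4.
SE = √(8.6612701 × 10^-4) = 0.0294.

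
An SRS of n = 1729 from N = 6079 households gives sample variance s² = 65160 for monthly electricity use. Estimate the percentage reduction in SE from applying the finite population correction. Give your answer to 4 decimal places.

f = n/N = 1729/6079 = 0.28442178.
SE_no-fpc = √(s²/n) = 6.1389351; SE_fpc = √((1−f)s²/n) = 5.1930392.
Ratio = √(1−f) = 0.84591857. Reduction = 100·(1 − 0.84591857) = 15.4081%.

15.4081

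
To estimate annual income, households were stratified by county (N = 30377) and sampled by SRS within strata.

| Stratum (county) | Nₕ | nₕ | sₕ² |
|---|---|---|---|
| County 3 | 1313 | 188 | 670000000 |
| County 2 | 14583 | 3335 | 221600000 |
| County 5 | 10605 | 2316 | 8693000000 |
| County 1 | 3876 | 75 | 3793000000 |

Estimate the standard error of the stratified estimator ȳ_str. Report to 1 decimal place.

Var(ȳ_str) = Σₕ Wₕ²(1 − fₕ)sₕ²/nₕ with Wₕ = Nₕ/N, N = 30377.
County 3: Wₕ = 0.04322349; term = 0.04322349²·(1 − 0.14318355)·670000000/188 = 5704.8528.
County 2: Wₕ = 0.48006716; term = 0.48006716²·(1 − 0.22869094)·221600000/3335 = 11811.535.
County 5: Wₕ = 0.34911282; term = 0.34911282²·(1 − 0.21838755)·8693000000/2316 = 357564.32.
County 1: Wₕ = 0.12759654; term = 0.12759654²·(1 − 0.01934985)·3793000000/75 = 807445.94.
Sum = 1.1825266 × 10^6.
SE = √(1.1825266 × 10^6) = 1087.4.

1087.4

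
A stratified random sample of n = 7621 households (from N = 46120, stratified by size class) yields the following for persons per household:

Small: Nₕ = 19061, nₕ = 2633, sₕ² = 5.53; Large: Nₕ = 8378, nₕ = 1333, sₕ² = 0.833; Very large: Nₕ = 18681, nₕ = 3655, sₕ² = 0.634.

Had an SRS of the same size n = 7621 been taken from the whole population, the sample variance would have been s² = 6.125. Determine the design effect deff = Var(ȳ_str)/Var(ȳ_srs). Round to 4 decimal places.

Var(ȳ_str) = Σ Wₕ²(1−fₕ)sₕ²/nₕ with Wₕ = Nₕ/46120:
  Small: (19061/46120)²·(1−2633/19061)·5.53/2633 = 3.0919044 × 10^-4
  Large: (8378/46120)²·(1−1333/8378)·0.833/1333 = 1.734034 × 10^-5
  Very large: (18681/46120)²·(1−3655/18681)·0.634/3655 = 2.2891106 × 10^-5
  → Var(ȳ_str) = 3.4942189 × 10^-4.
Var(ȳ_srs) = (1 − 7621/46120)·6.125/7621 = 6.7089458 × 10^-4.
deff = (3.4942189 × 10^-4) / (6.7089458 × 10^-4) = 0.5208.

0.5208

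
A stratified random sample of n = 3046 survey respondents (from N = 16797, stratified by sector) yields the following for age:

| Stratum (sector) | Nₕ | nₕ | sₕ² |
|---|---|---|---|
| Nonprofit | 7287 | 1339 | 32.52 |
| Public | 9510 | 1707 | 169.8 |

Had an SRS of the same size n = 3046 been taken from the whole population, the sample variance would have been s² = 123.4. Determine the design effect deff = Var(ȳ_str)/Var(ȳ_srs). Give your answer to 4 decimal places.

Var(ȳ_str) = Σ Wₕ²(1−fₕ)sₕ²/nₕ with Wₕ = Nₕ/16797:
  Nonprofit: (7287/16797)²·(1−1339/7287)·32.52/1339 = 0.0037310086
  Public: (9510/16797)²·(1−1707/9510)·169.8/1707 = 0.026162717
  → Var(ȳ_str) = 0.029893726.
Var(ȳ_srs) = (1 − 3046/16797)·123.4/3046 = 0.033165597.
deff = 0.029893726 / 0.033165597 = 0.9013.

0.9013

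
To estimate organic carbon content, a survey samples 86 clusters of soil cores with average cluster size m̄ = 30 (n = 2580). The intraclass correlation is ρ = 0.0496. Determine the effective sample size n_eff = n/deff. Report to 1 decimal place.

1058.1

deff = 1 + (30 − 1)·0.0496 = 1 + 1.4384 = 2.4384.
n_eff = 2580 / 2.4384 = 1058.1.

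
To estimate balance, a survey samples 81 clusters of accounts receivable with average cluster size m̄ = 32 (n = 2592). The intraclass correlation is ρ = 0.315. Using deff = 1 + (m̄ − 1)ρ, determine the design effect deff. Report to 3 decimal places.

deff = 1 + (32 − 1)·0.315 = 1 + 9.765 = 10.765.

10.765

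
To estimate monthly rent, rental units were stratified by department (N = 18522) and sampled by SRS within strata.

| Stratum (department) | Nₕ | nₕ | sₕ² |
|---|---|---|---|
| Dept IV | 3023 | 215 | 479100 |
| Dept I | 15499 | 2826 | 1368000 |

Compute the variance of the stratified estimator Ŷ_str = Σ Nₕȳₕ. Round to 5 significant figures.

Var(Ŷ_str) = Σₕ Nₕ²(1 − fₕ)sₕ²/nₕ.
Dept IV: 3023²·(1 − 215/3023)·479100/215 = 1.8915724 × 10^10.
Dept I: 15499²·(1 − 2826/15499)·1368000/2826 = 9.5081725 × 10^10.
Sum = 1.1399745 × 10^11.

1.1400 × 10^11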